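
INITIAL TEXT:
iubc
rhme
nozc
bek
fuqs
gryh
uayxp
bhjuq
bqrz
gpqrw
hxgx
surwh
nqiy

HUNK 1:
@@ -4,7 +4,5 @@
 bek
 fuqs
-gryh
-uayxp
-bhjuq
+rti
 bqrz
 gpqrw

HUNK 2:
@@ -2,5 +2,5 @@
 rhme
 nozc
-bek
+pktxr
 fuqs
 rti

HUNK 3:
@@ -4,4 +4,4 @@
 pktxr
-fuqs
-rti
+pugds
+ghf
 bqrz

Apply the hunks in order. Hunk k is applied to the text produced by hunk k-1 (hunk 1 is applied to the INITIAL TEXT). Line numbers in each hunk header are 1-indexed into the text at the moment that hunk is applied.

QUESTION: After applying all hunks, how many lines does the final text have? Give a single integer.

Answer: 11

Derivation:
Hunk 1: at line 4 remove [gryh,uayxp,bhjuq] add [rti] -> 11 lines: iubc rhme nozc bek fuqs rti bqrz gpqrw hxgx surwh nqiy
Hunk 2: at line 2 remove [bek] add [pktxr] -> 11 lines: iubc rhme nozc pktxr fuqs rti bqrz gpqrw hxgx surwh nqiy
Hunk 3: at line 4 remove [fuqs,rti] add [pugds,ghf] -> 11 lines: iubc rhme nozc pktxr pugds ghf bqrz gpqrw hxgx surwh nqiy
Final line count: 11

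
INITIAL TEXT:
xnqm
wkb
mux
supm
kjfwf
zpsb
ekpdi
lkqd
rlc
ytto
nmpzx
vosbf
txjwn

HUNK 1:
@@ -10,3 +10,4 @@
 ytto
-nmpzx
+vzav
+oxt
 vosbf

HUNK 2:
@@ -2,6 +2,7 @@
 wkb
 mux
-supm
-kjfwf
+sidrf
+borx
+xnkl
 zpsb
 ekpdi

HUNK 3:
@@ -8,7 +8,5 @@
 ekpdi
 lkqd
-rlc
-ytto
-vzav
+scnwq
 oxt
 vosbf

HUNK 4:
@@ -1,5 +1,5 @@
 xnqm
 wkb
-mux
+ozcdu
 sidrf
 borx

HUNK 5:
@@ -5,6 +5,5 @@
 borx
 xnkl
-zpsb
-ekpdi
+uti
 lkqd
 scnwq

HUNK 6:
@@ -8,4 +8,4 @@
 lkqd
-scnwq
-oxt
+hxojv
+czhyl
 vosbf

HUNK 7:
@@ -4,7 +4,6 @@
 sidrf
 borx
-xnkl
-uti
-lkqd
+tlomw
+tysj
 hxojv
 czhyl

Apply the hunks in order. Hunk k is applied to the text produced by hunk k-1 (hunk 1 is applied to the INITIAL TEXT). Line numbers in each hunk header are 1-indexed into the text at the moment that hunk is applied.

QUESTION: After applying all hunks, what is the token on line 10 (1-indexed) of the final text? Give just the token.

Answer: vosbf

Derivation:
Hunk 1: at line 10 remove [nmpzx] add [vzav,oxt] -> 14 lines: xnqm wkb mux supm kjfwf zpsb ekpdi lkqd rlc ytto vzav oxt vosbf txjwn
Hunk 2: at line 2 remove [supm,kjfwf] add [sidrf,borx,xnkl] -> 15 lines: xnqm wkb mux sidrf borx xnkl zpsb ekpdi lkqd rlc ytto vzav oxt vosbf txjwn
Hunk 3: at line 8 remove [rlc,ytto,vzav] add [scnwq] -> 13 lines: xnqm wkb mux sidrf borx xnkl zpsb ekpdi lkqd scnwq oxt vosbf txjwn
Hunk 4: at line 1 remove [mux] add [ozcdu] -> 13 lines: xnqm wkb ozcdu sidrf borx xnkl zpsb ekpdi lkqd scnwq oxt vosbf txjwn
Hunk 5: at line 5 remove [zpsb,ekpdi] add [uti] -> 12 lines: xnqm wkb ozcdu sidrf borx xnkl uti lkqd scnwq oxt vosbf txjwn
Hunk 6: at line 8 remove [scnwq,oxt] add [hxojv,czhyl] -> 12 lines: xnqm wkb ozcdu sidrf borx xnkl uti lkqd hxojv czhyl vosbf txjwn
Hunk 7: at line 4 remove [xnkl,uti,lkqd] add [tlomw,tysj] -> 11 lines: xnqm wkb ozcdu sidrf borx tlomw tysj hxojv czhyl vosbf txjwn
Final line 10: vosbf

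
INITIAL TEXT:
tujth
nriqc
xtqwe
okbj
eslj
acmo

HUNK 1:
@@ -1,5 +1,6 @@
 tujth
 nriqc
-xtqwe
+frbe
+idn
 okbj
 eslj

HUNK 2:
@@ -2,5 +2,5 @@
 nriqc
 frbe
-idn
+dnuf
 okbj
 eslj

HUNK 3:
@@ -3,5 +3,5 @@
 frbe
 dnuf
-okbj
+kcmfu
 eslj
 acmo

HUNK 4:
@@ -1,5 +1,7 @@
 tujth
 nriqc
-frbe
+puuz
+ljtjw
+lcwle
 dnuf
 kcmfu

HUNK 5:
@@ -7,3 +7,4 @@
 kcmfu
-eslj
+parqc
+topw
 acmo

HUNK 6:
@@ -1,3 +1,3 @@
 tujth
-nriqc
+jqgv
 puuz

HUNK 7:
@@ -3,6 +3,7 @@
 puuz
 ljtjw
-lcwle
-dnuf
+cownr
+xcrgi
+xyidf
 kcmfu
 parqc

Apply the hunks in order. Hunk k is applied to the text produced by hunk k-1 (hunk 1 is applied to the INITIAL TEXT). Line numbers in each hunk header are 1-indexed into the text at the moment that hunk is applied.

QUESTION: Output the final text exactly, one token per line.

Hunk 1: at line 1 remove [xtqwe] add [frbe,idn] -> 7 lines: tujth nriqc frbe idn okbj eslj acmo
Hunk 2: at line 2 remove [idn] add [dnuf] -> 7 lines: tujth nriqc frbe dnuf okbj eslj acmo
Hunk 3: at line 3 remove [okbj] add [kcmfu] -> 7 lines: tujth nriqc frbe dnuf kcmfu eslj acmo
Hunk 4: at line 1 remove [frbe] add [puuz,ljtjw,lcwle] -> 9 lines: tujth nriqc puuz ljtjw lcwle dnuf kcmfu eslj acmo
Hunk 5: at line 7 remove [eslj] add [parqc,topw] -> 10 lines: tujth nriqc puuz ljtjw lcwle dnuf kcmfu parqc topw acmo
Hunk 6: at line 1 remove [nriqc] add [jqgv] -> 10 lines: tujth jqgv puuz ljtjw lcwle dnuf kcmfu parqc topw acmo
Hunk 7: at line 3 remove [lcwle,dnuf] add [cownr,xcrgi,xyidf] -> 11 lines: tujth jqgv puuz ljtjw cownr xcrgi xyidf kcmfu parqc topw acmo

Answer: tujth
jqgv
puuz
ljtjw
cownr
xcrgi
xyidf
kcmfu
parqc
topw
acmo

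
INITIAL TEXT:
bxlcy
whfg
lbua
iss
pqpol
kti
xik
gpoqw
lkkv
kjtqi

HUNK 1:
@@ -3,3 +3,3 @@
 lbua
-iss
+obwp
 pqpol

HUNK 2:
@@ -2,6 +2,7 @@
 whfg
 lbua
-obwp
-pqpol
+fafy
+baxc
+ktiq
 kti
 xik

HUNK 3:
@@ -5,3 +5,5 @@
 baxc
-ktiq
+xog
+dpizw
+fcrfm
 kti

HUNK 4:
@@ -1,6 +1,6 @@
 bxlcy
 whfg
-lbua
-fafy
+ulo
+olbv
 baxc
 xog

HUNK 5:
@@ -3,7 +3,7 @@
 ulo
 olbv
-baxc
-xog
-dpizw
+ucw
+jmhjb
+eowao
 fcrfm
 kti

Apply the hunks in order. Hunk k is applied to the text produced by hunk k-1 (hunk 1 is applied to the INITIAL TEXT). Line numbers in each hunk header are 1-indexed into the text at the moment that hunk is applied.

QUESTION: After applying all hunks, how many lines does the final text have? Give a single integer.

Answer: 13

Derivation:
Hunk 1: at line 3 remove [iss] add [obwp] -> 10 lines: bxlcy whfg lbua obwp pqpol kti xik gpoqw lkkv kjtqi
Hunk 2: at line 2 remove [obwp,pqpol] add [fafy,baxc,ktiq] -> 11 lines: bxlcy whfg lbua fafy baxc ktiq kti xik gpoqw lkkv kjtqi
Hunk 3: at line 5 remove [ktiq] add [xog,dpizw,fcrfm] -> 13 lines: bxlcy whfg lbua fafy baxc xog dpizw fcrfm kti xik gpoqw lkkv kjtqi
Hunk 4: at line 1 remove [lbua,fafy] add [ulo,olbv] -> 13 lines: bxlcy whfg ulo olbv baxc xog dpizw fcrfm kti xik gpoqw lkkv kjtqi
Hunk 5: at line 3 remove [baxc,xog,dpizw] add [ucw,jmhjb,eowao] -> 13 lines: bxlcy whfg ulo olbv ucw jmhjb eowao fcrfm kti xik gpoqw lkkv kjtqi
Final line count: 13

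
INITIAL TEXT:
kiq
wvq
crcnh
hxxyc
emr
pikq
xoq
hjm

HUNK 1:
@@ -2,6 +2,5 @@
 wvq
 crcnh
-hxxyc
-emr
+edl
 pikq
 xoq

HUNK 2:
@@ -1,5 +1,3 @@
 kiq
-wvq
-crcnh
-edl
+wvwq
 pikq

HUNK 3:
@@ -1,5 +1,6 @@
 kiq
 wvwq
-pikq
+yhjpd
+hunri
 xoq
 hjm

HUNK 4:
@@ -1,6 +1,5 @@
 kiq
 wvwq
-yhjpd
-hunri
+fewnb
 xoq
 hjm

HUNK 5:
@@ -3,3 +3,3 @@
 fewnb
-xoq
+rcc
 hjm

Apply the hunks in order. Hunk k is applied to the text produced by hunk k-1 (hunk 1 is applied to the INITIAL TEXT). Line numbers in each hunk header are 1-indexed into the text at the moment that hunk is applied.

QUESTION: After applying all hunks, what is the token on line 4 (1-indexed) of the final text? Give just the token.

Answer: rcc

Derivation:
Hunk 1: at line 2 remove [hxxyc,emr] add [edl] -> 7 lines: kiq wvq crcnh edl pikq xoq hjm
Hunk 2: at line 1 remove [wvq,crcnh,edl] add [wvwq] -> 5 lines: kiq wvwq pikq xoq hjm
Hunk 3: at line 1 remove [pikq] add [yhjpd,hunri] -> 6 lines: kiq wvwq yhjpd hunri xoq hjm
Hunk 4: at line 1 remove [yhjpd,hunri] add [fewnb] -> 5 lines: kiq wvwq fewnb xoq hjm
Hunk 5: at line 3 remove [xoq] add [rcc] -> 5 lines: kiq wvwq fewnb rcc hjm
Final line 4: rcc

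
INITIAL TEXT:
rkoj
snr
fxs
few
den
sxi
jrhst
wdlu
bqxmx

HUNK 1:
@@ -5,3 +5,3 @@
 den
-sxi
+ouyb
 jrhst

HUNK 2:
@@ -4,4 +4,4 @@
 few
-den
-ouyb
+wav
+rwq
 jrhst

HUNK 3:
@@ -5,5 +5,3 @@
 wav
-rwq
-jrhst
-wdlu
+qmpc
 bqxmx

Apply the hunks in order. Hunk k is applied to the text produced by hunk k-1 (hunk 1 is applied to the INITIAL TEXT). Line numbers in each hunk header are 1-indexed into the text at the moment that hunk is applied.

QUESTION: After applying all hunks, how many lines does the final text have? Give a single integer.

Answer: 7

Derivation:
Hunk 1: at line 5 remove [sxi] add [ouyb] -> 9 lines: rkoj snr fxs few den ouyb jrhst wdlu bqxmx
Hunk 2: at line 4 remove [den,ouyb] add [wav,rwq] -> 9 lines: rkoj snr fxs few wav rwq jrhst wdlu bqxmx
Hunk 3: at line 5 remove [rwq,jrhst,wdlu] add [qmpc] -> 7 lines: rkoj snr fxs few wav qmpc bqxmx
Final line count: 7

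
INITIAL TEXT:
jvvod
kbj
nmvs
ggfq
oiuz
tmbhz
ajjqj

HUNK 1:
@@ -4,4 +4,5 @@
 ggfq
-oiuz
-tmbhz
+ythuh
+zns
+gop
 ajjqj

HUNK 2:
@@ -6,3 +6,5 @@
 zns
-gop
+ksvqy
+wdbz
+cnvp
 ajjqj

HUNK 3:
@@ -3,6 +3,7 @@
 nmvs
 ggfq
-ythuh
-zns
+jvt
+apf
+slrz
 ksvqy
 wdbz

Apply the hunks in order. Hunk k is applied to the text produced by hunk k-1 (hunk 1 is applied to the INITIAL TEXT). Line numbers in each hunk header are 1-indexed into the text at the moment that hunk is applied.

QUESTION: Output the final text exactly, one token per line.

Answer: jvvod
kbj
nmvs
ggfq
jvt
apf
slrz
ksvqy
wdbz
cnvp
ajjqj

Derivation:
Hunk 1: at line 4 remove [oiuz,tmbhz] add [ythuh,zns,gop] -> 8 lines: jvvod kbj nmvs ggfq ythuh zns gop ajjqj
Hunk 2: at line 6 remove [gop] add [ksvqy,wdbz,cnvp] -> 10 lines: jvvod kbj nmvs ggfq ythuh zns ksvqy wdbz cnvp ajjqj
Hunk 3: at line 3 remove [ythuh,zns] add [jvt,apf,slrz] -> 11 lines: jvvod kbj nmvs ggfq jvt apf slrz ksvqy wdbz cnvp ajjqj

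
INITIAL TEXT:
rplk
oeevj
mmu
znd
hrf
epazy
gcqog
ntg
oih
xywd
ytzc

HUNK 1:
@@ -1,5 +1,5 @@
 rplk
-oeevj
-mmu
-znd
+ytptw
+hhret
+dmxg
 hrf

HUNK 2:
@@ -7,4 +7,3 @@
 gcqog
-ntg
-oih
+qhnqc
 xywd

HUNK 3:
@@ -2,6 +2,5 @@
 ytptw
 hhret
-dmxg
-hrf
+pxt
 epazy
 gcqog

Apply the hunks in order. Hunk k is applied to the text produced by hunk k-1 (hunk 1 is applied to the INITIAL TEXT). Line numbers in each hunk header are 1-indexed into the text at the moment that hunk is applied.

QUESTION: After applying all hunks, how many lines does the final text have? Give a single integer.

Answer: 9

Derivation:
Hunk 1: at line 1 remove [oeevj,mmu,znd] add [ytptw,hhret,dmxg] -> 11 lines: rplk ytptw hhret dmxg hrf epazy gcqog ntg oih xywd ytzc
Hunk 2: at line 7 remove [ntg,oih] add [qhnqc] -> 10 lines: rplk ytptw hhret dmxg hrf epazy gcqog qhnqc xywd ytzc
Hunk 3: at line 2 remove [dmxg,hrf] add [pxt] -> 9 lines: rplk ytptw hhret pxt epazy gcqog qhnqc xywd ytzc
Final line count: 9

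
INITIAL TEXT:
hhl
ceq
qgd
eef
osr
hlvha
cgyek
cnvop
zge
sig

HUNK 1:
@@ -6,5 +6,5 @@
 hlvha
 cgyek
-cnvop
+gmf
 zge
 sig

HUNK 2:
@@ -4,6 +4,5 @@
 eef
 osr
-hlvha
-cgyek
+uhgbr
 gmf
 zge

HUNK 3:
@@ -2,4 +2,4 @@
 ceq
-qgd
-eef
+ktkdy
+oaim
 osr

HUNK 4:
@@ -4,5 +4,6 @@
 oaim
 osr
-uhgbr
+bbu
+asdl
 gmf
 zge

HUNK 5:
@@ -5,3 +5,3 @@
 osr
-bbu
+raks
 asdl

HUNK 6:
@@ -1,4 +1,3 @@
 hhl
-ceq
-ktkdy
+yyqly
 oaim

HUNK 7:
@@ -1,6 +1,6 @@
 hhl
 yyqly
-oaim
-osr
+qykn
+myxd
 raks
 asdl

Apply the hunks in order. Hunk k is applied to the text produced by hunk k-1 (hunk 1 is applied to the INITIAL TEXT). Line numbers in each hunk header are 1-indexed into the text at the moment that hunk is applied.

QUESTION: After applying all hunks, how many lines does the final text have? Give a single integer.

Hunk 1: at line 6 remove [cnvop] add [gmf] -> 10 lines: hhl ceq qgd eef osr hlvha cgyek gmf zge sig
Hunk 2: at line 4 remove [hlvha,cgyek] add [uhgbr] -> 9 lines: hhl ceq qgd eef osr uhgbr gmf zge sig
Hunk 3: at line 2 remove [qgd,eef] add [ktkdy,oaim] -> 9 lines: hhl ceq ktkdy oaim osr uhgbr gmf zge sig
Hunk 4: at line 4 remove [uhgbr] add [bbu,asdl] -> 10 lines: hhl ceq ktkdy oaim osr bbu asdl gmf zge sig
Hunk 5: at line 5 remove [bbu] add [raks] -> 10 lines: hhl ceq ktkdy oaim osr raks asdl gmf zge sig
Hunk 6: at line 1 remove [ceq,ktkdy] add [yyqly] -> 9 lines: hhl yyqly oaim osr raks asdl gmf zge sig
Hunk 7: at line 1 remove [oaim,osr] add [qykn,myxd] -> 9 lines: hhl yyqly qykn myxd raks asdl gmf zge sig
Final line count: 9

Answer: 9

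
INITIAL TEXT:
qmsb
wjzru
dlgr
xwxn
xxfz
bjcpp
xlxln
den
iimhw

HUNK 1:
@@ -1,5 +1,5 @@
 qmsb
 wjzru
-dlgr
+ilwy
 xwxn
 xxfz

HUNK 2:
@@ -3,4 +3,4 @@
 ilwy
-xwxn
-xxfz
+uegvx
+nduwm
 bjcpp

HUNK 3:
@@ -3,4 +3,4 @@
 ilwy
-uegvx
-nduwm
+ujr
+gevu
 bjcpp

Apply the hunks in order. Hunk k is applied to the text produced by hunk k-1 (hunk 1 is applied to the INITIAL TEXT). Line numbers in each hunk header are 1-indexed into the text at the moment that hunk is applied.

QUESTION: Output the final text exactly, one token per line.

Answer: qmsb
wjzru
ilwy
ujr
gevu
bjcpp
xlxln
den
iimhw

Derivation:
Hunk 1: at line 1 remove [dlgr] add [ilwy] -> 9 lines: qmsb wjzru ilwy xwxn xxfz bjcpp xlxln den iimhw
Hunk 2: at line 3 remove [xwxn,xxfz] add [uegvx,nduwm] -> 9 lines: qmsb wjzru ilwy uegvx nduwm bjcpp xlxln den iimhw
Hunk 3: at line 3 remove [uegvx,nduwm] add [ujr,gevu] -> 9 lines: qmsb wjzru ilwy ujr gevu bjcpp xlxln den iimhw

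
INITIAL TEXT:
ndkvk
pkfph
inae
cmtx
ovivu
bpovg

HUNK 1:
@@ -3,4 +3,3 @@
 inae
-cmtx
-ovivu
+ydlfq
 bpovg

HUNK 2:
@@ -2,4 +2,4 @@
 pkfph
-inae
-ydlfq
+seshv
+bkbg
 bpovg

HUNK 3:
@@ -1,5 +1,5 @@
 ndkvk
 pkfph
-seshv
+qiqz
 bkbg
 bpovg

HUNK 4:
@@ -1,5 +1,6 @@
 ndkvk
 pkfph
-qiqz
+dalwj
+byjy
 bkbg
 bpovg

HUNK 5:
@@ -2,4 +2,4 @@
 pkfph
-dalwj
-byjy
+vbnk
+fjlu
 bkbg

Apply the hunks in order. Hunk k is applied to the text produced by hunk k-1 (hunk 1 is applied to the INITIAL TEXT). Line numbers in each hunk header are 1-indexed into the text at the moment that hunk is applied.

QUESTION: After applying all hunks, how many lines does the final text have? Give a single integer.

Hunk 1: at line 3 remove [cmtx,ovivu] add [ydlfq] -> 5 lines: ndkvk pkfph inae ydlfq bpovg
Hunk 2: at line 2 remove [inae,ydlfq] add [seshv,bkbg] -> 5 lines: ndkvk pkfph seshv bkbg bpovg
Hunk 3: at line 1 remove [seshv] add [qiqz] -> 5 lines: ndkvk pkfph qiqz bkbg bpovg
Hunk 4: at line 1 remove [qiqz] add [dalwj,byjy] -> 6 lines: ndkvk pkfph dalwj byjy bkbg bpovg
Hunk 5: at line 2 remove [dalwj,byjy] add [vbnk,fjlu] -> 6 lines: ndkvk pkfph vbnk fjlu bkbg bpovg
Final line count: 6

Answer: 6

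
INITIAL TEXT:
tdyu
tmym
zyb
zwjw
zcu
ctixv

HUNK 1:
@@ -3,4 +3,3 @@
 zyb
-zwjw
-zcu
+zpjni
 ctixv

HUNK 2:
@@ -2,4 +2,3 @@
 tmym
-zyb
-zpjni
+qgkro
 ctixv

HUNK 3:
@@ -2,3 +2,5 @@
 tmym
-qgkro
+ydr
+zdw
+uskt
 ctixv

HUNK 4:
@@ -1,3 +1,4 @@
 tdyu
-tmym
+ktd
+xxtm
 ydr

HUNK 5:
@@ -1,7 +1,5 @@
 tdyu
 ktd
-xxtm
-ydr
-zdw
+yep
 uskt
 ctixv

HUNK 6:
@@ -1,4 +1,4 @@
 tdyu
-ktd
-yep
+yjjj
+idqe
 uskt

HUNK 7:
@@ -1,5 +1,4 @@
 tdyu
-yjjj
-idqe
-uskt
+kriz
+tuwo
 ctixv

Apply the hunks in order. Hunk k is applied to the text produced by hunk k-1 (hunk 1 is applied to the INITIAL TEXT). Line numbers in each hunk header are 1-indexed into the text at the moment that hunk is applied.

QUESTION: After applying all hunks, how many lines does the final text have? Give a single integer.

Answer: 4

Derivation:
Hunk 1: at line 3 remove [zwjw,zcu] add [zpjni] -> 5 lines: tdyu tmym zyb zpjni ctixv
Hunk 2: at line 2 remove [zyb,zpjni] add [qgkro] -> 4 lines: tdyu tmym qgkro ctixv
Hunk 3: at line 2 remove [qgkro] add [ydr,zdw,uskt] -> 6 lines: tdyu tmym ydr zdw uskt ctixv
Hunk 4: at line 1 remove [tmym] add [ktd,xxtm] -> 7 lines: tdyu ktd xxtm ydr zdw uskt ctixv
Hunk 5: at line 1 remove [xxtm,ydr,zdw] add [yep] -> 5 lines: tdyu ktd yep uskt ctixv
Hunk 6: at line 1 remove [ktd,yep] add [yjjj,idqe] -> 5 lines: tdyu yjjj idqe uskt ctixv
Hunk 7: at line 1 remove [yjjj,idqe,uskt] add [kriz,tuwo] -> 4 lines: tdyu kriz tuwo ctixv
Final line count: 4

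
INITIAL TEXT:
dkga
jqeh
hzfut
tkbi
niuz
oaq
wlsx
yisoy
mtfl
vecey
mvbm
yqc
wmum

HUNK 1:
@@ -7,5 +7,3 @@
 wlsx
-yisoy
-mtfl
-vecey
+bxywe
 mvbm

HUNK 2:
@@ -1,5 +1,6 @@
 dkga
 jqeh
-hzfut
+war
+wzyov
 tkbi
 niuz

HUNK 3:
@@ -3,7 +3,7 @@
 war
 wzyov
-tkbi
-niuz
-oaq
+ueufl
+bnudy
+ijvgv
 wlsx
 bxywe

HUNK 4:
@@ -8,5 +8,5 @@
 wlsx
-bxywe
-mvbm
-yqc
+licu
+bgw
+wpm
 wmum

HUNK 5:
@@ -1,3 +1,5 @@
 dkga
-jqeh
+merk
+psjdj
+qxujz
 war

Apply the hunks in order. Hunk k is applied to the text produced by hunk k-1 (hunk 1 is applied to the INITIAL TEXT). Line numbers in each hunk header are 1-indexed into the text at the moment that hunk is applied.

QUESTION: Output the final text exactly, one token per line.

Answer: dkga
merk
psjdj
qxujz
war
wzyov
ueufl
bnudy
ijvgv
wlsx
licu
bgw
wpm
wmum

Derivation:
Hunk 1: at line 7 remove [yisoy,mtfl,vecey] add [bxywe] -> 11 lines: dkga jqeh hzfut tkbi niuz oaq wlsx bxywe mvbm yqc wmum
Hunk 2: at line 1 remove [hzfut] add [war,wzyov] -> 12 lines: dkga jqeh war wzyov tkbi niuz oaq wlsx bxywe mvbm yqc wmum
Hunk 3: at line 3 remove [tkbi,niuz,oaq] add [ueufl,bnudy,ijvgv] -> 12 lines: dkga jqeh war wzyov ueufl bnudy ijvgv wlsx bxywe mvbm yqc wmum
Hunk 4: at line 8 remove [bxywe,mvbm,yqc] add [licu,bgw,wpm] -> 12 lines: dkga jqeh war wzyov ueufl bnudy ijvgv wlsx licu bgw wpm wmum
Hunk 5: at line 1 remove [jqeh] add [merk,psjdj,qxujz] -> 14 lines: dkga merk psjdj qxujz war wzyov ueufl bnudy ijvgv wlsx licu bgw wpm wmum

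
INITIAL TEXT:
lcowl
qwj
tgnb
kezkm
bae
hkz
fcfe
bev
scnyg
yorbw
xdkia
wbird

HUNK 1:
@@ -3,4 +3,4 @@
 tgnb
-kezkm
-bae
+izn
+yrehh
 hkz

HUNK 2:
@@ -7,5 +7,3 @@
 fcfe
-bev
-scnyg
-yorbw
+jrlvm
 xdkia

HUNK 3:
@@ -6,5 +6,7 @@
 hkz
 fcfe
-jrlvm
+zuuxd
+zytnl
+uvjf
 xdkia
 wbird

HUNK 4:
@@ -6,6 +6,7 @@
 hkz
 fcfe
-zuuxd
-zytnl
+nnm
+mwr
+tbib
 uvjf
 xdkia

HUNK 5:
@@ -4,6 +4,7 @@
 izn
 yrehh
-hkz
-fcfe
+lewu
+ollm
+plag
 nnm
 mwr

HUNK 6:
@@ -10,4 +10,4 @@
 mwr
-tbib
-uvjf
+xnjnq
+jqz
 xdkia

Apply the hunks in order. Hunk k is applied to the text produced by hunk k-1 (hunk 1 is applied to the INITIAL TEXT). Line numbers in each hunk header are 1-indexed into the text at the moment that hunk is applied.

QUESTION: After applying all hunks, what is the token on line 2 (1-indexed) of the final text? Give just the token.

Answer: qwj

Derivation:
Hunk 1: at line 3 remove [kezkm,bae] add [izn,yrehh] -> 12 lines: lcowl qwj tgnb izn yrehh hkz fcfe bev scnyg yorbw xdkia wbird
Hunk 2: at line 7 remove [bev,scnyg,yorbw] add [jrlvm] -> 10 lines: lcowl qwj tgnb izn yrehh hkz fcfe jrlvm xdkia wbird
Hunk 3: at line 6 remove [jrlvm] add [zuuxd,zytnl,uvjf] -> 12 lines: lcowl qwj tgnb izn yrehh hkz fcfe zuuxd zytnl uvjf xdkia wbird
Hunk 4: at line 6 remove [zuuxd,zytnl] add [nnm,mwr,tbib] -> 13 lines: lcowl qwj tgnb izn yrehh hkz fcfe nnm mwr tbib uvjf xdkia wbird
Hunk 5: at line 4 remove [hkz,fcfe] add [lewu,ollm,plag] -> 14 lines: lcowl qwj tgnb izn yrehh lewu ollm plag nnm mwr tbib uvjf xdkia wbird
Hunk 6: at line 10 remove [tbib,uvjf] add [xnjnq,jqz] -> 14 lines: lcowl qwj tgnb izn yrehh lewu ollm plag nnm mwr xnjnq jqz xdkia wbird
Final line 2: qwj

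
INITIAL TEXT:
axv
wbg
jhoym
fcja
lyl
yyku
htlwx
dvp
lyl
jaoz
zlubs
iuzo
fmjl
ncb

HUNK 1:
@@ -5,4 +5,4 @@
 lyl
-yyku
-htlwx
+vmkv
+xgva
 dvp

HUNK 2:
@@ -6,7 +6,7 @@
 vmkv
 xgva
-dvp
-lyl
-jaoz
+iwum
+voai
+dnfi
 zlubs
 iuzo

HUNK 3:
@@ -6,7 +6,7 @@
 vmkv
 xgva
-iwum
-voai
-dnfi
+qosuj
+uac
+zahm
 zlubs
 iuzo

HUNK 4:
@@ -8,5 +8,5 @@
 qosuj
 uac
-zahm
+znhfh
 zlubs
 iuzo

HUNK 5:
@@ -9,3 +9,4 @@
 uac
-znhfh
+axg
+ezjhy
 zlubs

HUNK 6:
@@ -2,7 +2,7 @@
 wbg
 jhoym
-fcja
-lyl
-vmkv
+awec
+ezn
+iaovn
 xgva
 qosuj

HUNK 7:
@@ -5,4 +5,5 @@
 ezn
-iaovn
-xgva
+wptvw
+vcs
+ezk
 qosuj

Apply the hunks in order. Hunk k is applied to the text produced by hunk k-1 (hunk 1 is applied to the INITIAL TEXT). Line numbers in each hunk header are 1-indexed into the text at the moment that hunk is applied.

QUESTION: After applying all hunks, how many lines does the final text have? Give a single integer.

Answer: 16

Derivation:
Hunk 1: at line 5 remove [yyku,htlwx] add [vmkv,xgva] -> 14 lines: axv wbg jhoym fcja lyl vmkv xgva dvp lyl jaoz zlubs iuzo fmjl ncb
Hunk 2: at line 6 remove [dvp,lyl,jaoz] add [iwum,voai,dnfi] -> 14 lines: axv wbg jhoym fcja lyl vmkv xgva iwum voai dnfi zlubs iuzo fmjl ncb
Hunk 3: at line 6 remove [iwum,voai,dnfi] add [qosuj,uac,zahm] -> 14 lines: axv wbg jhoym fcja lyl vmkv xgva qosuj uac zahm zlubs iuzo fmjl ncb
Hunk 4: at line 8 remove [zahm] add [znhfh] -> 14 lines: axv wbg jhoym fcja lyl vmkv xgva qosuj uac znhfh zlubs iuzo fmjl ncb
Hunk 5: at line 9 remove [znhfh] add [axg,ezjhy] -> 15 lines: axv wbg jhoym fcja lyl vmkv xgva qosuj uac axg ezjhy zlubs iuzo fmjl ncb
Hunk 6: at line 2 remove [fcja,lyl,vmkv] add [awec,ezn,iaovn] -> 15 lines: axv wbg jhoym awec ezn iaovn xgva qosuj uac axg ezjhy zlubs iuzo fmjl ncb
Hunk 7: at line 5 remove [iaovn,xgva] add [wptvw,vcs,ezk] -> 16 lines: axv wbg jhoym awec ezn wptvw vcs ezk qosuj uac axg ezjhy zlubs iuzo fmjl ncb
Final line count: 16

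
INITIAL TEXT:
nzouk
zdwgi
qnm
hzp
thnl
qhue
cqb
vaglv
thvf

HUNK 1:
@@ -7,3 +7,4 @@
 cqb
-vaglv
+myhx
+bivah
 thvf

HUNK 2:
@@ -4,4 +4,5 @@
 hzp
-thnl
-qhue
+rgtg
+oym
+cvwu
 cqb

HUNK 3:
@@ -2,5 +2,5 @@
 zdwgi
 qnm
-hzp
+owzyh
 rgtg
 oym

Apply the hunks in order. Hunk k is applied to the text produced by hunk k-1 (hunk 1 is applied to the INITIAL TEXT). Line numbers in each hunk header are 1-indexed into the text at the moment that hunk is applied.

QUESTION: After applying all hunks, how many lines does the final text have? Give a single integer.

Answer: 11

Derivation:
Hunk 1: at line 7 remove [vaglv] add [myhx,bivah] -> 10 lines: nzouk zdwgi qnm hzp thnl qhue cqb myhx bivah thvf
Hunk 2: at line 4 remove [thnl,qhue] add [rgtg,oym,cvwu] -> 11 lines: nzouk zdwgi qnm hzp rgtg oym cvwu cqb myhx bivah thvf
Hunk 3: at line 2 remove [hzp] add [owzyh] -> 11 lines: nzouk zdwgi qnm owzyh rgtg oym cvwu cqb myhx bivah thvf
Final line count: 11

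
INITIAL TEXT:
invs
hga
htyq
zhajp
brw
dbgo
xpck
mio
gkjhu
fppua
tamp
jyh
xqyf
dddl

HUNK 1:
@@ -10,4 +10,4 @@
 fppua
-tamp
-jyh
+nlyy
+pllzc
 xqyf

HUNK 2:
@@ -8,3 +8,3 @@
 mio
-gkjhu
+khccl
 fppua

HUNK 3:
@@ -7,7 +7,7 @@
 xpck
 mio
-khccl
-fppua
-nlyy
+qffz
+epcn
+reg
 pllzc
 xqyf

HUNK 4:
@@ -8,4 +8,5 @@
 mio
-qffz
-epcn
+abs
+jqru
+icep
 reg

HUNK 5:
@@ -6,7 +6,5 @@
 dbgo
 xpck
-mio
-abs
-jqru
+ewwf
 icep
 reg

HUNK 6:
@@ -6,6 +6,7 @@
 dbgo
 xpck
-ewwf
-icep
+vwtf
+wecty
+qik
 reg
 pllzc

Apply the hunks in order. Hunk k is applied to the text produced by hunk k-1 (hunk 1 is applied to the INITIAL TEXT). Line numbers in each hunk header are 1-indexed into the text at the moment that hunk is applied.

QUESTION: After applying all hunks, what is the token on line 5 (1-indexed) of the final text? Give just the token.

Hunk 1: at line 10 remove [tamp,jyh] add [nlyy,pllzc] -> 14 lines: invs hga htyq zhajp brw dbgo xpck mio gkjhu fppua nlyy pllzc xqyf dddl
Hunk 2: at line 8 remove [gkjhu] add [khccl] -> 14 lines: invs hga htyq zhajp brw dbgo xpck mio khccl fppua nlyy pllzc xqyf dddl
Hunk 3: at line 7 remove [khccl,fppua,nlyy] add [qffz,epcn,reg] -> 14 lines: invs hga htyq zhajp brw dbgo xpck mio qffz epcn reg pllzc xqyf dddl
Hunk 4: at line 8 remove [qffz,epcn] add [abs,jqru,icep] -> 15 lines: invs hga htyq zhajp brw dbgo xpck mio abs jqru icep reg pllzc xqyf dddl
Hunk 5: at line 6 remove [mio,abs,jqru] add [ewwf] -> 13 lines: invs hga htyq zhajp brw dbgo xpck ewwf icep reg pllzc xqyf dddl
Hunk 6: at line 6 remove [ewwf,icep] add [vwtf,wecty,qik] -> 14 lines: invs hga htyq zhajp brw dbgo xpck vwtf wecty qik reg pllzc xqyf dddl
Final line 5: brw

Answer: brw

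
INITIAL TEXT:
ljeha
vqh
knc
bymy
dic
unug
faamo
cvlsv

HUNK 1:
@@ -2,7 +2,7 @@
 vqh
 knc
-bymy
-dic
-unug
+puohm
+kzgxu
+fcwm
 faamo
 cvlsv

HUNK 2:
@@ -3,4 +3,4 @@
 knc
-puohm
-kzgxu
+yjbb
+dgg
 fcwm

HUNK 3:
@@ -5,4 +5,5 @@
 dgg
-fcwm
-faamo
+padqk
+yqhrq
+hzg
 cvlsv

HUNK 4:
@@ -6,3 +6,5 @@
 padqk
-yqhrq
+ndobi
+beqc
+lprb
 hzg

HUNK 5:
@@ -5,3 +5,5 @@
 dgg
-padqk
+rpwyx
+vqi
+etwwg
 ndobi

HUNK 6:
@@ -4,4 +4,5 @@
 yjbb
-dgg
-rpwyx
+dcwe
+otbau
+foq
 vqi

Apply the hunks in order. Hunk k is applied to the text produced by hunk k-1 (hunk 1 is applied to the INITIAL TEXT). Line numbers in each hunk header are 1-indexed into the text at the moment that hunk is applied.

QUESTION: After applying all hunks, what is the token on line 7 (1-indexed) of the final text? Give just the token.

Answer: foq

Derivation:
Hunk 1: at line 2 remove [bymy,dic,unug] add [puohm,kzgxu,fcwm] -> 8 lines: ljeha vqh knc puohm kzgxu fcwm faamo cvlsv
Hunk 2: at line 3 remove [puohm,kzgxu] add [yjbb,dgg] -> 8 lines: ljeha vqh knc yjbb dgg fcwm faamo cvlsv
Hunk 3: at line 5 remove [fcwm,faamo] add [padqk,yqhrq,hzg] -> 9 lines: ljeha vqh knc yjbb dgg padqk yqhrq hzg cvlsv
Hunk 4: at line 6 remove [yqhrq] add [ndobi,beqc,lprb] -> 11 lines: ljeha vqh knc yjbb dgg padqk ndobi beqc lprb hzg cvlsv
Hunk 5: at line 5 remove [padqk] add [rpwyx,vqi,etwwg] -> 13 lines: ljeha vqh knc yjbb dgg rpwyx vqi etwwg ndobi beqc lprb hzg cvlsv
Hunk 6: at line 4 remove [dgg,rpwyx] add [dcwe,otbau,foq] -> 14 lines: ljeha vqh knc yjbb dcwe otbau foq vqi etwwg ndobi beqc lprb hzg cvlsv
Final line 7: foq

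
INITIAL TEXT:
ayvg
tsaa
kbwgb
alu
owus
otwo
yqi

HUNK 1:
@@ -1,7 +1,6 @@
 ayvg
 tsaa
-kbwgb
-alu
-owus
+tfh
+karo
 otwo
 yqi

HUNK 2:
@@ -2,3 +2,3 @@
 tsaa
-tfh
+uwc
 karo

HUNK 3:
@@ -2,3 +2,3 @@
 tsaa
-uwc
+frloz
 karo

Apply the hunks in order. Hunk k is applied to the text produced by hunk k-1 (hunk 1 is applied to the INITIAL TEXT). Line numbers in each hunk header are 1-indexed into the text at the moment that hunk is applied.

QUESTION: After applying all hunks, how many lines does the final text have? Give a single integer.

Hunk 1: at line 1 remove [kbwgb,alu,owus] add [tfh,karo] -> 6 lines: ayvg tsaa tfh karo otwo yqi
Hunk 2: at line 2 remove [tfh] add [uwc] -> 6 lines: ayvg tsaa uwc karo otwo yqi
Hunk 3: at line 2 remove [uwc] add [frloz] -> 6 lines: ayvg tsaa frloz karo otwo yqi
Final line count: 6

Answer: 6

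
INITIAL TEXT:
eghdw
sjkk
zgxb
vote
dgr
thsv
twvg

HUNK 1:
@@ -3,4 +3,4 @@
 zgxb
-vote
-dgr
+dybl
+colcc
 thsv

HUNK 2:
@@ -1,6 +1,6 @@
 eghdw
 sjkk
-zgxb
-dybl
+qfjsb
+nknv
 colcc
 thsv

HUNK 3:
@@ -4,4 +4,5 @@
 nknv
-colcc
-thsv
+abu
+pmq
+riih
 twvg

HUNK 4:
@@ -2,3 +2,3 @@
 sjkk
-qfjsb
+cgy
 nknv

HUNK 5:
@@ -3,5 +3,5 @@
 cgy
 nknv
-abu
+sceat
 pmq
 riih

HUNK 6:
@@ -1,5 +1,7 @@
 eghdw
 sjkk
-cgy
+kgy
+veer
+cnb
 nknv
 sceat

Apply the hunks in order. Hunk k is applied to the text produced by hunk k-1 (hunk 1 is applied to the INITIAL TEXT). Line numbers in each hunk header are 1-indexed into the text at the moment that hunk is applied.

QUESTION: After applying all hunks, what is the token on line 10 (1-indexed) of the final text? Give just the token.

Answer: twvg

Derivation:
Hunk 1: at line 3 remove [vote,dgr] add [dybl,colcc] -> 7 lines: eghdw sjkk zgxb dybl colcc thsv twvg
Hunk 2: at line 1 remove [zgxb,dybl] add [qfjsb,nknv] -> 7 lines: eghdw sjkk qfjsb nknv colcc thsv twvg
Hunk 3: at line 4 remove [colcc,thsv] add [abu,pmq,riih] -> 8 lines: eghdw sjkk qfjsb nknv abu pmq riih twvg
Hunk 4: at line 2 remove [qfjsb] add [cgy] -> 8 lines: eghdw sjkk cgy nknv abu pmq riih twvg
Hunk 5: at line 3 remove [abu] add [sceat] -> 8 lines: eghdw sjkk cgy nknv sceat pmq riih twvg
Hunk 6: at line 1 remove [cgy] add [kgy,veer,cnb] -> 10 lines: eghdw sjkk kgy veer cnb nknv sceat pmq riih twvg
Final line 10: twvg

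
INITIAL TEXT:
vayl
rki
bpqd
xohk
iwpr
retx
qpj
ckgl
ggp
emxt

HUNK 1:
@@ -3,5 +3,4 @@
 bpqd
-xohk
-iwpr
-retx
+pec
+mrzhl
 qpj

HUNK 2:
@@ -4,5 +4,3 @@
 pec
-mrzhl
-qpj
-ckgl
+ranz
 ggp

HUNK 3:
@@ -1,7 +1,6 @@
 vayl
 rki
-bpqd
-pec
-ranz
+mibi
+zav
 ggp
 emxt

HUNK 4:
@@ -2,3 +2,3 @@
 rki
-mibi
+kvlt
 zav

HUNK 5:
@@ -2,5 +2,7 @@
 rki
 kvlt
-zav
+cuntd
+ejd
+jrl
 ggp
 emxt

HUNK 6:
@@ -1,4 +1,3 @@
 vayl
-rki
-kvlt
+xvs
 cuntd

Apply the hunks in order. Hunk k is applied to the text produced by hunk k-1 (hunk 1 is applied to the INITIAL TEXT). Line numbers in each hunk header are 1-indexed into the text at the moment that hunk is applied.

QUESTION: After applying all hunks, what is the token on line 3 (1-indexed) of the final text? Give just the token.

Answer: cuntd

Derivation:
Hunk 1: at line 3 remove [xohk,iwpr,retx] add [pec,mrzhl] -> 9 lines: vayl rki bpqd pec mrzhl qpj ckgl ggp emxt
Hunk 2: at line 4 remove [mrzhl,qpj,ckgl] add [ranz] -> 7 lines: vayl rki bpqd pec ranz ggp emxt
Hunk 3: at line 1 remove [bpqd,pec,ranz] add [mibi,zav] -> 6 lines: vayl rki mibi zav ggp emxt
Hunk 4: at line 2 remove [mibi] add [kvlt] -> 6 lines: vayl rki kvlt zav ggp emxt
Hunk 5: at line 2 remove [zav] add [cuntd,ejd,jrl] -> 8 lines: vayl rki kvlt cuntd ejd jrl ggp emxt
Hunk 6: at line 1 remove [rki,kvlt] add [xvs] -> 7 lines: vayl xvs cuntd ejd jrl ggp emxt
Final line 3: cuntd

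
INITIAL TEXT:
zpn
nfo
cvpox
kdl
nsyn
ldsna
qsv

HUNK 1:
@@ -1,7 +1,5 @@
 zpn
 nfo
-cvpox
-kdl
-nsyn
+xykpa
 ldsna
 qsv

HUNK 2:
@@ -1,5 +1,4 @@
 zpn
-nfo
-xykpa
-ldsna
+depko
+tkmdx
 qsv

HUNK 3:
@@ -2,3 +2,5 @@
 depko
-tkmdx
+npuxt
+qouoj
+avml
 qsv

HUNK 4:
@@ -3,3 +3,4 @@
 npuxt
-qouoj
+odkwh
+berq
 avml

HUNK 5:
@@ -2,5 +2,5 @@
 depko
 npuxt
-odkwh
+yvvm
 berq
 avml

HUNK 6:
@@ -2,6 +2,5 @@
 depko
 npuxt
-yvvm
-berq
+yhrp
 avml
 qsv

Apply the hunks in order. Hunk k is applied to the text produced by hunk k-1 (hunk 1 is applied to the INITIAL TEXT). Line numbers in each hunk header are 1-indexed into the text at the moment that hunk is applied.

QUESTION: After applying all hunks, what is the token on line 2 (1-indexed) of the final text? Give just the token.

Hunk 1: at line 1 remove [cvpox,kdl,nsyn] add [xykpa] -> 5 lines: zpn nfo xykpa ldsna qsv
Hunk 2: at line 1 remove [nfo,xykpa,ldsna] add [depko,tkmdx] -> 4 lines: zpn depko tkmdx qsv
Hunk 3: at line 2 remove [tkmdx] add [npuxt,qouoj,avml] -> 6 lines: zpn depko npuxt qouoj avml qsv
Hunk 4: at line 3 remove [qouoj] add [odkwh,berq] -> 7 lines: zpn depko npuxt odkwh berq avml qsv
Hunk 5: at line 2 remove [odkwh] add [yvvm] -> 7 lines: zpn depko npuxt yvvm berq avml qsv
Hunk 6: at line 2 remove [yvvm,berq] add [yhrp] -> 6 lines: zpn depko npuxt yhrp avml qsv
Final line 2: depko

Answer: depko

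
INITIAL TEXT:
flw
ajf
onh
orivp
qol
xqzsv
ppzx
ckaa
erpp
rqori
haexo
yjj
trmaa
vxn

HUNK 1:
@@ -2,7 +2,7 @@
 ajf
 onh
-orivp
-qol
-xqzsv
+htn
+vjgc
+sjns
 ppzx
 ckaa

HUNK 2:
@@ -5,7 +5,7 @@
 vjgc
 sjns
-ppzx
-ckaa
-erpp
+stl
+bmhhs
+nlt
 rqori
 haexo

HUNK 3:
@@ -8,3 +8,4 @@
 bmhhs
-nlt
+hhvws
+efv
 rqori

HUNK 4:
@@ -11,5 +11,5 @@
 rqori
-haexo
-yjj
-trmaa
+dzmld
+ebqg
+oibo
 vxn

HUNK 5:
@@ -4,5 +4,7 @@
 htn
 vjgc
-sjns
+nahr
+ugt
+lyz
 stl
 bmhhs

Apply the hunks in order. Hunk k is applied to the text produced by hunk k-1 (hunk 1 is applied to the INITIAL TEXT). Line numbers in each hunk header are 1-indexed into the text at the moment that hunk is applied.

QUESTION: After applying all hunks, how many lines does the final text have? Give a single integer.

Hunk 1: at line 2 remove [orivp,qol,xqzsv] add [htn,vjgc,sjns] -> 14 lines: flw ajf onh htn vjgc sjns ppzx ckaa erpp rqori haexo yjj trmaa vxn
Hunk 2: at line 5 remove [ppzx,ckaa,erpp] add [stl,bmhhs,nlt] -> 14 lines: flw ajf onh htn vjgc sjns stl bmhhs nlt rqori haexo yjj trmaa vxn
Hunk 3: at line 8 remove [nlt] add [hhvws,efv] -> 15 lines: flw ajf onh htn vjgc sjns stl bmhhs hhvws efv rqori haexo yjj trmaa vxn
Hunk 4: at line 11 remove [haexo,yjj,trmaa] add [dzmld,ebqg,oibo] -> 15 lines: flw ajf onh htn vjgc sjns stl bmhhs hhvws efv rqori dzmld ebqg oibo vxn
Hunk 5: at line 4 remove [sjns] add [nahr,ugt,lyz] -> 17 lines: flw ajf onh htn vjgc nahr ugt lyz stl bmhhs hhvws efv rqori dzmld ebqg oibo vxn
Final line count: 17

Answer: 17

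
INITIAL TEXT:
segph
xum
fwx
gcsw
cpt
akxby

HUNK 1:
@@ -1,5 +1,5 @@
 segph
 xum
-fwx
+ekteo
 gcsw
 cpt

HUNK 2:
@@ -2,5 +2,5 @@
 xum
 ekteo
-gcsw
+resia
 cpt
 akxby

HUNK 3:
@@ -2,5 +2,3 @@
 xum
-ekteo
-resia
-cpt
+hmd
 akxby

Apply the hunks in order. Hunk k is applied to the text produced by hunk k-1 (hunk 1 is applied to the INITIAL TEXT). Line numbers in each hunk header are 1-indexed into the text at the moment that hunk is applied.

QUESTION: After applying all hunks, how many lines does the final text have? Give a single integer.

Hunk 1: at line 1 remove [fwx] add [ekteo] -> 6 lines: segph xum ekteo gcsw cpt akxby
Hunk 2: at line 2 remove [gcsw] add [resia] -> 6 lines: segph xum ekteo resia cpt akxby
Hunk 3: at line 2 remove [ekteo,resia,cpt] add [hmd] -> 4 lines: segph xum hmd akxby
Final line count: 4

Answer: 4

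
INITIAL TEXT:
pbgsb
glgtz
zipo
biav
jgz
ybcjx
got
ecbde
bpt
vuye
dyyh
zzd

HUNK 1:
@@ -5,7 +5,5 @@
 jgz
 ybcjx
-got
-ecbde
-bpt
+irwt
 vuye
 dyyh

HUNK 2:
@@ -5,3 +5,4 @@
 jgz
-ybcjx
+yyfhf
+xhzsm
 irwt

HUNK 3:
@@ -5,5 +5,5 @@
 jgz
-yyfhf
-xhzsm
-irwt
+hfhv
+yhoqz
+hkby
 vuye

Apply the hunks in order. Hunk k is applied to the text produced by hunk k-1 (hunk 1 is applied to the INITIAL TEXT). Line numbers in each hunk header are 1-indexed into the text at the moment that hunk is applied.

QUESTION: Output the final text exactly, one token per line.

Hunk 1: at line 5 remove [got,ecbde,bpt] add [irwt] -> 10 lines: pbgsb glgtz zipo biav jgz ybcjx irwt vuye dyyh zzd
Hunk 2: at line 5 remove [ybcjx] add [yyfhf,xhzsm] -> 11 lines: pbgsb glgtz zipo biav jgz yyfhf xhzsm irwt vuye dyyh zzd
Hunk 3: at line 5 remove [yyfhf,xhzsm,irwt] add [hfhv,yhoqz,hkby] -> 11 lines: pbgsb glgtz zipo biav jgz hfhv yhoqz hkby vuye dyyh zzd

Answer: pbgsb
glgtz
zipo
biav
jgz
hfhv
yhoqz
hkby
vuye
dyyh
zzd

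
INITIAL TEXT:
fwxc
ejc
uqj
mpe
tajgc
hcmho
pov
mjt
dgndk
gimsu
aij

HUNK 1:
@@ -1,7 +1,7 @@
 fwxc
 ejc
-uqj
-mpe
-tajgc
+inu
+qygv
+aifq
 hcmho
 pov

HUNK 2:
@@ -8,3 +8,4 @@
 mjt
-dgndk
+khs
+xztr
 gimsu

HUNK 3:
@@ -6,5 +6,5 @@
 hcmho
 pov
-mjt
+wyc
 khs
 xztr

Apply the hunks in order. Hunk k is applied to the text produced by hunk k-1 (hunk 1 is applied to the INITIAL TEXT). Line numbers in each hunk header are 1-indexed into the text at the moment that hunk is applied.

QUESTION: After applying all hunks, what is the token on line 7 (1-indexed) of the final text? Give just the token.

Hunk 1: at line 1 remove [uqj,mpe,tajgc] add [inu,qygv,aifq] -> 11 lines: fwxc ejc inu qygv aifq hcmho pov mjt dgndk gimsu aij
Hunk 2: at line 8 remove [dgndk] add [khs,xztr] -> 12 lines: fwxc ejc inu qygv aifq hcmho pov mjt khs xztr gimsu aij
Hunk 3: at line 6 remove [mjt] add [wyc] -> 12 lines: fwxc ejc inu qygv aifq hcmho pov wyc khs xztr gimsu aij
Final line 7: pov

Answer: pov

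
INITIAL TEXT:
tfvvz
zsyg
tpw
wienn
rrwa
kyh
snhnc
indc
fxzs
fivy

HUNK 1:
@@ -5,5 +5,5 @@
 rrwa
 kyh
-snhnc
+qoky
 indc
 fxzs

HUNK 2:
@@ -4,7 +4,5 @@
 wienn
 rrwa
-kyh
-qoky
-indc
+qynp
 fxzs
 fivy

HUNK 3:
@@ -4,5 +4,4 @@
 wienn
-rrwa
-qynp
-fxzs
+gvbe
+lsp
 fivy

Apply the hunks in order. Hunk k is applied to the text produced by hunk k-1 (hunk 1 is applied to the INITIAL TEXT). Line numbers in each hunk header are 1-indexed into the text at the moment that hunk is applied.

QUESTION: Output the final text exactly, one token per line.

Hunk 1: at line 5 remove [snhnc] add [qoky] -> 10 lines: tfvvz zsyg tpw wienn rrwa kyh qoky indc fxzs fivy
Hunk 2: at line 4 remove [kyh,qoky,indc] add [qynp] -> 8 lines: tfvvz zsyg tpw wienn rrwa qynp fxzs fivy
Hunk 3: at line 4 remove [rrwa,qynp,fxzs] add [gvbe,lsp] -> 7 lines: tfvvz zsyg tpw wienn gvbe lsp fivy

Answer: tfvvz
zsyg
tpw
wienn
gvbe
lsp
fivy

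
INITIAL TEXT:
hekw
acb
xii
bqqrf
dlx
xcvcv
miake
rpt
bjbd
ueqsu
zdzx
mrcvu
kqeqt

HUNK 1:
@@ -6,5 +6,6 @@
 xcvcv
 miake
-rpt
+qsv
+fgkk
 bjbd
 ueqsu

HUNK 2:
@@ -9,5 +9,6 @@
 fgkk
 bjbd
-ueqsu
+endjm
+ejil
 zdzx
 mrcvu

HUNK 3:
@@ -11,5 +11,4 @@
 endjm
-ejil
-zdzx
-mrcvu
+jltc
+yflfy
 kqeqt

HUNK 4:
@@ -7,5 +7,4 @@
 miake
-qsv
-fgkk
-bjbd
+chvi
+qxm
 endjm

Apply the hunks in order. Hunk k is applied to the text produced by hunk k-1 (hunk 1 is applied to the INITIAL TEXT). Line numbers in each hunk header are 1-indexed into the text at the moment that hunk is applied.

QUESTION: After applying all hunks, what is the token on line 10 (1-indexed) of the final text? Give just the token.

Hunk 1: at line 6 remove [rpt] add [qsv,fgkk] -> 14 lines: hekw acb xii bqqrf dlx xcvcv miake qsv fgkk bjbd ueqsu zdzx mrcvu kqeqt
Hunk 2: at line 9 remove [ueqsu] add [endjm,ejil] -> 15 lines: hekw acb xii bqqrf dlx xcvcv miake qsv fgkk bjbd endjm ejil zdzx mrcvu kqeqt
Hunk 3: at line 11 remove [ejil,zdzx,mrcvu] add [jltc,yflfy] -> 14 lines: hekw acb xii bqqrf dlx xcvcv miake qsv fgkk bjbd endjm jltc yflfy kqeqt
Hunk 4: at line 7 remove [qsv,fgkk,bjbd] add [chvi,qxm] -> 13 lines: hekw acb xii bqqrf dlx xcvcv miake chvi qxm endjm jltc yflfy kqeqt
Final line 10: endjm

Answer: endjm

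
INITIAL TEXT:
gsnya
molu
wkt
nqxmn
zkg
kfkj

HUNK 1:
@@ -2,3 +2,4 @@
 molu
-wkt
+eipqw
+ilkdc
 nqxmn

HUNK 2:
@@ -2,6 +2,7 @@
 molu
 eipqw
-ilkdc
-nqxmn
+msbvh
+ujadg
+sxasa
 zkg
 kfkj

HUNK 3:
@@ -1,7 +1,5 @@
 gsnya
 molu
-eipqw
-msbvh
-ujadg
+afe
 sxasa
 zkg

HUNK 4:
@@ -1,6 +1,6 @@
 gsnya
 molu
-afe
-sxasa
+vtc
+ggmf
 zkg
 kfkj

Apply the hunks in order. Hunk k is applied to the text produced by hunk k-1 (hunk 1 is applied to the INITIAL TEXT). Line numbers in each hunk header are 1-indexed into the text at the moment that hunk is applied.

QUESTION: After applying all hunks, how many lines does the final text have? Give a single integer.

Hunk 1: at line 2 remove [wkt] add [eipqw,ilkdc] -> 7 lines: gsnya molu eipqw ilkdc nqxmn zkg kfkj
Hunk 2: at line 2 remove [ilkdc,nqxmn] add [msbvh,ujadg,sxasa] -> 8 lines: gsnya molu eipqw msbvh ujadg sxasa zkg kfkj
Hunk 3: at line 1 remove [eipqw,msbvh,ujadg] add [afe] -> 6 lines: gsnya molu afe sxasa zkg kfkj
Hunk 4: at line 1 remove [afe,sxasa] add [vtc,ggmf] -> 6 lines: gsnya molu vtc ggmf zkg kfkj
Final line count: 6

Answer: 6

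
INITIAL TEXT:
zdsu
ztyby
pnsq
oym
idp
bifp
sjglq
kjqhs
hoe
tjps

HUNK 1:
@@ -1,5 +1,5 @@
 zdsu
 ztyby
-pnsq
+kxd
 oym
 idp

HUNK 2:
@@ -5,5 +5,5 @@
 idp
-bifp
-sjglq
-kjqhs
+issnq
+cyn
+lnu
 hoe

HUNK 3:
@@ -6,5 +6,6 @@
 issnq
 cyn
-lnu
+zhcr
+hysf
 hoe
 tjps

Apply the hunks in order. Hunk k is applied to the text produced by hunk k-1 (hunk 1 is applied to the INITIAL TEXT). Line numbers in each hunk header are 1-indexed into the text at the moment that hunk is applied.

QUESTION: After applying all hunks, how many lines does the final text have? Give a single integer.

Answer: 11

Derivation:
Hunk 1: at line 1 remove [pnsq] add [kxd] -> 10 lines: zdsu ztyby kxd oym idp bifp sjglq kjqhs hoe tjps
Hunk 2: at line 5 remove [bifp,sjglq,kjqhs] add [issnq,cyn,lnu] -> 10 lines: zdsu ztyby kxd oym idp issnq cyn lnu hoe tjps
Hunk 3: at line 6 remove [lnu] add [zhcr,hysf] -> 11 lines: zdsu ztyby kxd oym idp issnq cyn zhcr hysf hoe tjps
Final line count: 11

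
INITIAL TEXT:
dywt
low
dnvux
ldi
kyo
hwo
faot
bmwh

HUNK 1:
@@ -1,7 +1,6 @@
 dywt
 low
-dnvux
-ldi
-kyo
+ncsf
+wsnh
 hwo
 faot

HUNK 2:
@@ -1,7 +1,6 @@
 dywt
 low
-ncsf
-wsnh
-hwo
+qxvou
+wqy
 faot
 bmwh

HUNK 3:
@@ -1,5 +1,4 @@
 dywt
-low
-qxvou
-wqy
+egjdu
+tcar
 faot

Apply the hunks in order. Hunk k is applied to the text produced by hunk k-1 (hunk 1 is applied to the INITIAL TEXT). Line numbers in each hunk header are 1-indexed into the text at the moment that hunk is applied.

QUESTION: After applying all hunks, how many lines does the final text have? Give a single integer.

Hunk 1: at line 1 remove [dnvux,ldi,kyo] add [ncsf,wsnh] -> 7 lines: dywt low ncsf wsnh hwo faot bmwh
Hunk 2: at line 1 remove [ncsf,wsnh,hwo] add [qxvou,wqy] -> 6 lines: dywt low qxvou wqy faot bmwh
Hunk 3: at line 1 remove [low,qxvou,wqy] add [egjdu,tcar] -> 5 lines: dywt egjdu tcar faot bmwh
Final line count: 5

Answer: 5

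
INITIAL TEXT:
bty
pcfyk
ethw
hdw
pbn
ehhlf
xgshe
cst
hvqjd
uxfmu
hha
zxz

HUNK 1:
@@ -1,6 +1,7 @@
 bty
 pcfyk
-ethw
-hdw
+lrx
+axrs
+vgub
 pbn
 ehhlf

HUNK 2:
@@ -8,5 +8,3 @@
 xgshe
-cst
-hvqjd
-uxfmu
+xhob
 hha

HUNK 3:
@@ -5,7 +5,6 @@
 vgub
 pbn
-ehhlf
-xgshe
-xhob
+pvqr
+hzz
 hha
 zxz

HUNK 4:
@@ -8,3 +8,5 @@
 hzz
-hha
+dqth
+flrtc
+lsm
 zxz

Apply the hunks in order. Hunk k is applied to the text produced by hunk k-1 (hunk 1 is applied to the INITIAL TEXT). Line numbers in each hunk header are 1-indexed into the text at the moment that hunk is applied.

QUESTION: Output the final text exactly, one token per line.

Answer: bty
pcfyk
lrx
axrs
vgub
pbn
pvqr
hzz
dqth
flrtc
lsm
zxz

Derivation:
Hunk 1: at line 1 remove [ethw,hdw] add [lrx,axrs,vgub] -> 13 lines: bty pcfyk lrx axrs vgub pbn ehhlf xgshe cst hvqjd uxfmu hha zxz
Hunk 2: at line 8 remove [cst,hvqjd,uxfmu] add [xhob] -> 11 lines: bty pcfyk lrx axrs vgub pbn ehhlf xgshe xhob hha zxz
Hunk 3: at line 5 remove [ehhlf,xgshe,xhob] add [pvqr,hzz] -> 10 lines: bty pcfyk lrx axrs vgub pbn pvqr hzz hha zxz
Hunk 4: at line 8 remove [hha] add [dqth,flrtc,lsm] -> 12 lines: bty pcfyk lrx axrs vgub pbn pvqr hzz dqth flrtc lsm zxz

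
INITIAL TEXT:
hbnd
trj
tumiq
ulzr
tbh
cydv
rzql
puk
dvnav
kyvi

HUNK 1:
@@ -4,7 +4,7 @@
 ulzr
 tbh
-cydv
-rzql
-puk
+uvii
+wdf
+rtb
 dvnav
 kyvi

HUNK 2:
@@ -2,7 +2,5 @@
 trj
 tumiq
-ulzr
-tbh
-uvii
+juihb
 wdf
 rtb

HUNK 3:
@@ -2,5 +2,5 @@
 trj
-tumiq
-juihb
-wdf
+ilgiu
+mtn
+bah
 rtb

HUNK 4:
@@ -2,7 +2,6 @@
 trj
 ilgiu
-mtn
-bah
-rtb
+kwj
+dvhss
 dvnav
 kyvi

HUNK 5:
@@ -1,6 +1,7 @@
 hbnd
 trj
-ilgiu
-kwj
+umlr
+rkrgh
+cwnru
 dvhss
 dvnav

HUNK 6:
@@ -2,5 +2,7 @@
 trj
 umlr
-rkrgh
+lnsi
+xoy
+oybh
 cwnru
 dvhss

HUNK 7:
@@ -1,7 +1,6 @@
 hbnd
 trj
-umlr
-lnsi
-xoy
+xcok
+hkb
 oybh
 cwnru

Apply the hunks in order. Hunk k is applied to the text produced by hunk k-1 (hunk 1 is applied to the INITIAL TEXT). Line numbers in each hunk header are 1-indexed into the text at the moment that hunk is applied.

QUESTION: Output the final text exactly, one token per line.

Hunk 1: at line 4 remove [cydv,rzql,puk] add [uvii,wdf,rtb] -> 10 lines: hbnd trj tumiq ulzr tbh uvii wdf rtb dvnav kyvi
Hunk 2: at line 2 remove [ulzr,tbh,uvii] add [juihb] -> 8 lines: hbnd trj tumiq juihb wdf rtb dvnav kyvi
Hunk 3: at line 2 remove [tumiq,juihb,wdf] add [ilgiu,mtn,bah] -> 8 lines: hbnd trj ilgiu mtn bah rtb dvnav kyvi
Hunk 4: at line 2 remove [mtn,bah,rtb] add [kwj,dvhss] -> 7 lines: hbnd trj ilgiu kwj dvhss dvnav kyvi
Hunk 5: at line 1 remove [ilgiu,kwj] add [umlr,rkrgh,cwnru] -> 8 lines: hbnd trj umlr rkrgh cwnru dvhss dvnav kyvi
Hunk 6: at line 2 remove [rkrgh] add [lnsi,xoy,oybh] -> 10 lines: hbnd trj umlr lnsi xoy oybh cwnru dvhss dvnav kyvi
Hunk 7: at line 1 remove [umlr,lnsi,xoy] add [xcok,hkb] -> 9 lines: hbnd trj xcok hkb oybh cwnru dvhss dvnav kyvi

Answer: hbnd
trj
xcok
hkb
oybh
cwnru
dvhss
dvnav
kyvi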